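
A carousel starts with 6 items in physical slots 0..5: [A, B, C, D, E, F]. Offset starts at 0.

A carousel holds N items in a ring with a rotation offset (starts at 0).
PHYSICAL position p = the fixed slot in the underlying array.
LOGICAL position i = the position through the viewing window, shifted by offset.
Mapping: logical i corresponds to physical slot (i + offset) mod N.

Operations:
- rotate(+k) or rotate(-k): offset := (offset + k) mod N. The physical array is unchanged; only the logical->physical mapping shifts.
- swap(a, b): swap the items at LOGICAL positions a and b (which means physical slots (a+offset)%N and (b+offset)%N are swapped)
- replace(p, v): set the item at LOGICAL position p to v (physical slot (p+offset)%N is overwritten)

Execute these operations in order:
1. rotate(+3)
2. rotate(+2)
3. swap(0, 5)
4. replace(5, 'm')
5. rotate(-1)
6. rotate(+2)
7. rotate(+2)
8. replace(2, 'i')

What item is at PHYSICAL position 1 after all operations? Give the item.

After op 1 (rotate(+3)): offset=3, physical=[A,B,C,D,E,F], logical=[D,E,F,A,B,C]
After op 2 (rotate(+2)): offset=5, physical=[A,B,C,D,E,F], logical=[F,A,B,C,D,E]
After op 3 (swap(0, 5)): offset=5, physical=[A,B,C,D,F,E], logical=[E,A,B,C,D,F]
After op 4 (replace(5, 'm')): offset=5, physical=[A,B,C,D,m,E], logical=[E,A,B,C,D,m]
After op 5 (rotate(-1)): offset=4, physical=[A,B,C,D,m,E], logical=[m,E,A,B,C,D]
After op 6 (rotate(+2)): offset=0, physical=[A,B,C,D,m,E], logical=[A,B,C,D,m,E]
After op 7 (rotate(+2)): offset=2, physical=[A,B,C,D,m,E], logical=[C,D,m,E,A,B]
After op 8 (replace(2, 'i')): offset=2, physical=[A,B,C,D,i,E], logical=[C,D,i,E,A,B]

Answer: B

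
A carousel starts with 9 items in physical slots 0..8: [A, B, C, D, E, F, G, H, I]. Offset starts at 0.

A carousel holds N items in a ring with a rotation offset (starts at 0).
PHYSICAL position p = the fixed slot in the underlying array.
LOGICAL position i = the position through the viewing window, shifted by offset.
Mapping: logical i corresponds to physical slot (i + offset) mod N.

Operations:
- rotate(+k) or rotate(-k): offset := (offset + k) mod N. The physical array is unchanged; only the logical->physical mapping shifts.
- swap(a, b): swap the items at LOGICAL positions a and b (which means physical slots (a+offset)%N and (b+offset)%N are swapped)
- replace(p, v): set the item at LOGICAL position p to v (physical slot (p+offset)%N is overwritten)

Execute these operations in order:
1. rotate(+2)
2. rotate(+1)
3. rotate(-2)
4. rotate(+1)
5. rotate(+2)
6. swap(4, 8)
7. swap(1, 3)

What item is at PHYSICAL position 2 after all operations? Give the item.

Answer: C

Derivation:
After op 1 (rotate(+2)): offset=2, physical=[A,B,C,D,E,F,G,H,I], logical=[C,D,E,F,G,H,I,A,B]
After op 2 (rotate(+1)): offset=3, physical=[A,B,C,D,E,F,G,H,I], logical=[D,E,F,G,H,I,A,B,C]
After op 3 (rotate(-2)): offset=1, physical=[A,B,C,D,E,F,G,H,I], logical=[B,C,D,E,F,G,H,I,A]
After op 4 (rotate(+1)): offset=2, physical=[A,B,C,D,E,F,G,H,I], logical=[C,D,E,F,G,H,I,A,B]
After op 5 (rotate(+2)): offset=4, physical=[A,B,C,D,E,F,G,H,I], logical=[E,F,G,H,I,A,B,C,D]
After op 6 (swap(4, 8)): offset=4, physical=[A,B,C,I,E,F,G,H,D], logical=[E,F,G,H,D,A,B,C,I]
After op 7 (swap(1, 3)): offset=4, physical=[A,B,C,I,E,H,G,F,D], logical=[E,H,G,F,D,A,B,C,I]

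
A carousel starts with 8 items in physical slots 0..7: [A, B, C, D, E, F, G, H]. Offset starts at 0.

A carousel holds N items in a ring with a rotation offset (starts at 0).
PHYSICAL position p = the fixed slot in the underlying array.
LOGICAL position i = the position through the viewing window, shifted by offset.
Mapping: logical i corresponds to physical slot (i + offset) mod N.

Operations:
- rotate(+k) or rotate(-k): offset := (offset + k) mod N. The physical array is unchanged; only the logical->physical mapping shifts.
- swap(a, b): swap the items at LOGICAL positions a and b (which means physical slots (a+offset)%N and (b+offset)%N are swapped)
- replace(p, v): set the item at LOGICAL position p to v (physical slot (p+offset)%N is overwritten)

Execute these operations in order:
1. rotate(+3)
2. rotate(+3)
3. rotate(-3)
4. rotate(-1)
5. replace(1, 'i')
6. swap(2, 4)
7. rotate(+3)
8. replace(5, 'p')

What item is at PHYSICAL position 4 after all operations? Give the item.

Answer: G

Derivation:
After op 1 (rotate(+3)): offset=3, physical=[A,B,C,D,E,F,G,H], logical=[D,E,F,G,H,A,B,C]
After op 2 (rotate(+3)): offset=6, physical=[A,B,C,D,E,F,G,H], logical=[G,H,A,B,C,D,E,F]
After op 3 (rotate(-3)): offset=3, physical=[A,B,C,D,E,F,G,H], logical=[D,E,F,G,H,A,B,C]
After op 4 (rotate(-1)): offset=2, physical=[A,B,C,D,E,F,G,H], logical=[C,D,E,F,G,H,A,B]
After op 5 (replace(1, 'i')): offset=2, physical=[A,B,C,i,E,F,G,H], logical=[C,i,E,F,G,H,A,B]
After op 6 (swap(2, 4)): offset=2, physical=[A,B,C,i,G,F,E,H], logical=[C,i,G,F,E,H,A,B]
After op 7 (rotate(+3)): offset=5, physical=[A,B,C,i,G,F,E,H], logical=[F,E,H,A,B,C,i,G]
After op 8 (replace(5, 'p')): offset=5, physical=[A,B,p,i,G,F,E,H], logical=[F,E,H,A,B,p,i,G]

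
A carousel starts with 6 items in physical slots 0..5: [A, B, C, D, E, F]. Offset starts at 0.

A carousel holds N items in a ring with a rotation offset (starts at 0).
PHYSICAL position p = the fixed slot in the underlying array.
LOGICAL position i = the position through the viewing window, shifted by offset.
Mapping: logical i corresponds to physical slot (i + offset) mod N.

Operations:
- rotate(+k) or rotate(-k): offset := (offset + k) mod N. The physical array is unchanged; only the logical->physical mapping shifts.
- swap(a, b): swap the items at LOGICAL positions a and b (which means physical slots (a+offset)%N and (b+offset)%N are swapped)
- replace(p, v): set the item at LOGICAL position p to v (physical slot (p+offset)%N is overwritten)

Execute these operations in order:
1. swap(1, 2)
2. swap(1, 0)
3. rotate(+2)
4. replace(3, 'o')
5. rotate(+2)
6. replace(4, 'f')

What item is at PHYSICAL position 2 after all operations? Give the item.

After op 1 (swap(1, 2)): offset=0, physical=[A,C,B,D,E,F], logical=[A,C,B,D,E,F]
After op 2 (swap(1, 0)): offset=0, physical=[C,A,B,D,E,F], logical=[C,A,B,D,E,F]
After op 3 (rotate(+2)): offset=2, physical=[C,A,B,D,E,F], logical=[B,D,E,F,C,A]
After op 4 (replace(3, 'o')): offset=2, physical=[C,A,B,D,E,o], logical=[B,D,E,o,C,A]
After op 5 (rotate(+2)): offset=4, physical=[C,A,B,D,E,o], logical=[E,o,C,A,B,D]
After op 6 (replace(4, 'f')): offset=4, physical=[C,A,f,D,E,o], logical=[E,o,C,A,f,D]

Answer: f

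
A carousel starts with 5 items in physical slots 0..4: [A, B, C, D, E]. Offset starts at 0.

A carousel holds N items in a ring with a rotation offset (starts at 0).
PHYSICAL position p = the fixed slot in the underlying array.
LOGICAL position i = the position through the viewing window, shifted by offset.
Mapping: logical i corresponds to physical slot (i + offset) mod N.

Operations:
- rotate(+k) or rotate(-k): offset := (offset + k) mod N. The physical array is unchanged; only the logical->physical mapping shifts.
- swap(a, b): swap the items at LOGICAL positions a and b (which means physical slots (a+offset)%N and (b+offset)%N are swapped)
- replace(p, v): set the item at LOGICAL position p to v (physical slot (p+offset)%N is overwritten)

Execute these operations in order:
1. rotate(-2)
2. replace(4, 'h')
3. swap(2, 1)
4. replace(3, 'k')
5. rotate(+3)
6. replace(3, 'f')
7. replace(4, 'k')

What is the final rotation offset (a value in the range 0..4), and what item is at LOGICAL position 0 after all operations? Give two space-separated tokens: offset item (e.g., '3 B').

Answer: 1 k

Derivation:
After op 1 (rotate(-2)): offset=3, physical=[A,B,C,D,E], logical=[D,E,A,B,C]
After op 2 (replace(4, 'h')): offset=3, physical=[A,B,h,D,E], logical=[D,E,A,B,h]
After op 3 (swap(2, 1)): offset=3, physical=[E,B,h,D,A], logical=[D,A,E,B,h]
After op 4 (replace(3, 'k')): offset=3, physical=[E,k,h,D,A], logical=[D,A,E,k,h]
After op 5 (rotate(+3)): offset=1, physical=[E,k,h,D,A], logical=[k,h,D,A,E]
After op 6 (replace(3, 'f')): offset=1, physical=[E,k,h,D,f], logical=[k,h,D,f,E]
After op 7 (replace(4, 'k')): offset=1, physical=[k,k,h,D,f], logical=[k,h,D,f,k]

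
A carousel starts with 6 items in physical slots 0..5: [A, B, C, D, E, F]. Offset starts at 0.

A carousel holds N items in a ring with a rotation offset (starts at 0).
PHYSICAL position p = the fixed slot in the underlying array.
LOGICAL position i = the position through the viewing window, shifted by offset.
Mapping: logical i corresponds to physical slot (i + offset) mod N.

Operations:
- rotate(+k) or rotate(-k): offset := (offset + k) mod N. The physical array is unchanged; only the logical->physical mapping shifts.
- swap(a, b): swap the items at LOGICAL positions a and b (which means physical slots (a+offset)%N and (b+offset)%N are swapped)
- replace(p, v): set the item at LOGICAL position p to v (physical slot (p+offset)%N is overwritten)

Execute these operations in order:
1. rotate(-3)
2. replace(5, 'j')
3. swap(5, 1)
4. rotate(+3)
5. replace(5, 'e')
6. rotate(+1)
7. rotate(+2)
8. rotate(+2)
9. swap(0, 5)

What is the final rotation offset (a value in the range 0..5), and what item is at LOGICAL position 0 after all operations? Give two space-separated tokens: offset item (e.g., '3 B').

Answer: 5 j

Derivation:
After op 1 (rotate(-3)): offset=3, physical=[A,B,C,D,E,F], logical=[D,E,F,A,B,C]
After op 2 (replace(5, 'j')): offset=3, physical=[A,B,j,D,E,F], logical=[D,E,F,A,B,j]
After op 3 (swap(5, 1)): offset=3, physical=[A,B,E,D,j,F], logical=[D,j,F,A,B,E]
After op 4 (rotate(+3)): offset=0, physical=[A,B,E,D,j,F], logical=[A,B,E,D,j,F]
After op 5 (replace(5, 'e')): offset=0, physical=[A,B,E,D,j,e], logical=[A,B,E,D,j,e]
After op 6 (rotate(+1)): offset=1, physical=[A,B,E,D,j,e], logical=[B,E,D,j,e,A]
After op 7 (rotate(+2)): offset=3, physical=[A,B,E,D,j,e], logical=[D,j,e,A,B,E]
After op 8 (rotate(+2)): offset=5, physical=[A,B,E,D,j,e], logical=[e,A,B,E,D,j]
After op 9 (swap(0, 5)): offset=5, physical=[A,B,E,D,e,j], logical=[j,A,B,E,D,e]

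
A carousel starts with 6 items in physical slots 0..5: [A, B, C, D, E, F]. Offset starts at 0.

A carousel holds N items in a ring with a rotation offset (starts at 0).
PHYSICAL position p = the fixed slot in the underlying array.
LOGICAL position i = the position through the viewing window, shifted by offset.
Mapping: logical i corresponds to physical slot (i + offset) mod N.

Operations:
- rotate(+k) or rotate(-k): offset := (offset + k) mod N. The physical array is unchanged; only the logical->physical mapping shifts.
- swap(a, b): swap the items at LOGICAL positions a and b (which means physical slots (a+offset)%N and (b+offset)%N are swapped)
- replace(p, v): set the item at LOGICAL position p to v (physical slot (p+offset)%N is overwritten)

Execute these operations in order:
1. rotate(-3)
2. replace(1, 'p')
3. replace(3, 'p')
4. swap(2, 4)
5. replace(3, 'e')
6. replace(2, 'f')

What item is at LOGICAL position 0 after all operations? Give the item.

After op 1 (rotate(-3)): offset=3, physical=[A,B,C,D,E,F], logical=[D,E,F,A,B,C]
After op 2 (replace(1, 'p')): offset=3, physical=[A,B,C,D,p,F], logical=[D,p,F,A,B,C]
After op 3 (replace(3, 'p')): offset=3, physical=[p,B,C,D,p,F], logical=[D,p,F,p,B,C]
After op 4 (swap(2, 4)): offset=3, physical=[p,F,C,D,p,B], logical=[D,p,B,p,F,C]
After op 5 (replace(3, 'e')): offset=3, physical=[e,F,C,D,p,B], logical=[D,p,B,e,F,C]
After op 6 (replace(2, 'f')): offset=3, physical=[e,F,C,D,p,f], logical=[D,p,f,e,F,C]

Answer: D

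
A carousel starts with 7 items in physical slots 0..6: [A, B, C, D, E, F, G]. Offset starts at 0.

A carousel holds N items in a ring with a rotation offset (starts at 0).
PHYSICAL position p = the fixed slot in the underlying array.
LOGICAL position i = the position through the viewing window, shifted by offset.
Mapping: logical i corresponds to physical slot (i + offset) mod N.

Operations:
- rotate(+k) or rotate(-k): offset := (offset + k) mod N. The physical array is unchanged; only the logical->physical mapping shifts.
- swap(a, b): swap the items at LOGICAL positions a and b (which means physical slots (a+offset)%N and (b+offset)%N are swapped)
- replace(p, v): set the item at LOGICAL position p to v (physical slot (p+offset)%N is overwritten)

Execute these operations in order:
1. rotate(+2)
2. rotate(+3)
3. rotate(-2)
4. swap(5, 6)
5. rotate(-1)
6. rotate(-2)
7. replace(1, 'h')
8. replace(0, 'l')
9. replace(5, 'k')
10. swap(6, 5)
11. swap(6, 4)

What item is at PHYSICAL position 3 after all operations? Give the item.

Answer: D

Derivation:
After op 1 (rotate(+2)): offset=2, physical=[A,B,C,D,E,F,G], logical=[C,D,E,F,G,A,B]
After op 2 (rotate(+3)): offset=5, physical=[A,B,C,D,E,F,G], logical=[F,G,A,B,C,D,E]
After op 3 (rotate(-2)): offset=3, physical=[A,B,C,D,E,F,G], logical=[D,E,F,G,A,B,C]
After op 4 (swap(5, 6)): offset=3, physical=[A,C,B,D,E,F,G], logical=[D,E,F,G,A,C,B]
After op 5 (rotate(-1)): offset=2, physical=[A,C,B,D,E,F,G], logical=[B,D,E,F,G,A,C]
After op 6 (rotate(-2)): offset=0, physical=[A,C,B,D,E,F,G], logical=[A,C,B,D,E,F,G]
After op 7 (replace(1, 'h')): offset=0, physical=[A,h,B,D,E,F,G], logical=[A,h,B,D,E,F,G]
After op 8 (replace(0, 'l')): offset=0, physical=[l,h,B,D,E,F,G], logical=[l,h,B,D,E,F,G]
After op 9 (replace(5, 'k')): offset=0, physical=[l,h,B,D,E,k,G], logical=[l,h,B,D,E,k,G]
After op 10 (swap(6, 5)): offset=0, physical=[l,h,B,D,E,G,k], logical=[l,h,B,D,E,G,k]
After op 11 (swap(6, 4)): offset=0, physical=[l,h,B,D,k,G,E], logical=[l,h,B,D,k,G,E]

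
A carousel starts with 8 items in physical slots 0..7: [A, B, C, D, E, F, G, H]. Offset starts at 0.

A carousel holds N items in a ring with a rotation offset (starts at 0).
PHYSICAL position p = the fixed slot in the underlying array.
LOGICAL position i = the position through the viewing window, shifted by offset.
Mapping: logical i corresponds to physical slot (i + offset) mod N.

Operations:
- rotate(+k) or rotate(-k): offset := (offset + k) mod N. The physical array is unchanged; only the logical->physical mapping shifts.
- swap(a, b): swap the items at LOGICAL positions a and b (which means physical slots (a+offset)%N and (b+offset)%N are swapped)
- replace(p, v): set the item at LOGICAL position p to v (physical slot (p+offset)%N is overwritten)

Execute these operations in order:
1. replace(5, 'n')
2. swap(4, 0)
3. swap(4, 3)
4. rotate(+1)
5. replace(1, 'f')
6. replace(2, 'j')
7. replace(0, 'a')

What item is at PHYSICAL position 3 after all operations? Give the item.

Answer: j

Derivation:
After op 1 (replace(5, 'n')): offset=0, physical=[A,B,C,D,E,n,G,H], logical=[A,B,C,D,E,n,G,H]
After op 2 (swap(4, 0)): offset=0, physical=[E,B,C,D,A,n,G,H], logical=[E,B,C,D,A,n,G,H]
After op 3 (swap(4, 3)): offset=0, physical=[E,B,C,A,D,n,G,H], logical=[E,B,C,A,D,n,G,H]
After op 4 (rotate(+1)): offset=1, physical=[E,B,C,A,D,n,G,H], logical=[B,C,A,D,n,G,H,E]
After op 5 (replace(1, 'f')): offset=1, physical=[E,B,f,A,D,n,G,H], logical=[B,f,A,D,n,G,H,E]
After op 6 (replace(2, 'j')): offset=1, physical=[E,B,f,j,D,n,G,H], logical=[B,f,j,D,n,G,H,E]
After op 7 (replace(0, 'a')): offset=1, physical=[E,a,f,j,D,n,G,H], logical=[a,f,j,D,n,G,H,E]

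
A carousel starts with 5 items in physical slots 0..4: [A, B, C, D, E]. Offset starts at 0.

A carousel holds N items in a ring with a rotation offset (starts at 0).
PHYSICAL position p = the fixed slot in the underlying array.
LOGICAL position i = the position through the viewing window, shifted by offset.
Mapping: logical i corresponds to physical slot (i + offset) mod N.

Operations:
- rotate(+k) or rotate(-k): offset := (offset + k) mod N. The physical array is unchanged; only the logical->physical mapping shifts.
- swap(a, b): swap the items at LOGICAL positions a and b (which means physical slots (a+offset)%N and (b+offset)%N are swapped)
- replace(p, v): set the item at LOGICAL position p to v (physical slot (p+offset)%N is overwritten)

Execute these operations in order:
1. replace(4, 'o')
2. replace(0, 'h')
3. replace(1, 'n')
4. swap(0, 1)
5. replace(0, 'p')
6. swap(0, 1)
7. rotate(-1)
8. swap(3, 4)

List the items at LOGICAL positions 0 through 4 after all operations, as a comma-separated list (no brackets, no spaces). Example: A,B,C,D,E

After op 1 (replace(4, 'o')): offset=0, physical=[A,B,C,D,o], logical=[A,B,C,D,o]
After op 2 (replace(0, 'h')): offset=0, physical=[h,B,C,D,o], logical=[h,B,C,D,o]
After op 3 (replace(1, 'n')): offset=0, physical=[h,n,C,D,o], logical=[h,n,C,D,o]
After op 4 (swap(0, 1)): offset=0, physical=[n,h,C,D,o], logical=[n,h,C,D,o]
After op 5 (replace(0, 'p')): offset=0, physical=[p,h,C,D,o], logical=[p,h,C,D,o]
After op 6 (swap(0, 1)): offset=0, physical=[h,p,C,D,o], logical=[h,p,C,D,o]
After op 7 (rotate(-1)): offset=4, physical=[h,p,C,D,o], logical=[o,h,p,C,D]
After op 8 (swap(3, 4)): offset=4, physical=[h,p,D,C,o], logical=[o,h,p,D,C]

Answer: o,h,p,D,C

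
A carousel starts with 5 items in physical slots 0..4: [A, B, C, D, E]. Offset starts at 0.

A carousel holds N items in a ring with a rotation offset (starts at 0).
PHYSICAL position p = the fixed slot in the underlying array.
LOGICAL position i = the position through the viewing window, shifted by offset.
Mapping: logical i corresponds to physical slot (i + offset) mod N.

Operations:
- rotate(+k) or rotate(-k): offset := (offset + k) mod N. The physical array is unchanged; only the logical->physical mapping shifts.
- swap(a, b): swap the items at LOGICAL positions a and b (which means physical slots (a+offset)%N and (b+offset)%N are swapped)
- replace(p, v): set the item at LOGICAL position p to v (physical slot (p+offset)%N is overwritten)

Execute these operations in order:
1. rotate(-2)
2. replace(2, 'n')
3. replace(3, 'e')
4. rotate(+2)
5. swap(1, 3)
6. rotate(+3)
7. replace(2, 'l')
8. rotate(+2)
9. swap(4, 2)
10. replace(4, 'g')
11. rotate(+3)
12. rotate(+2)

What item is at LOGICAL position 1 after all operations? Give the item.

After op 1 (rotate(-2)): offset=3, physical=[A,B,C,D,E], logical=[D,E,A,B,C]
After op 2 (replace(2, 'n')): offset=3, physical=[n,B,C,D,E], logical=[D,E,n,B,C]
After op 3 (replace(3, 'e')): offset=3, physical=[n,e,C,D,E], logical=[D,E,n,e,C]
After op 4 (rotate(+2)): offset=0, physical=[n,e,C,D,E], logical=[n,e,C,D,E]
After op 5 (swap(1, 3)): offset=0, physical=[n,D,C,e,E], logical=[n,D,C,e,E]
After op 6 (rotate(+3)): offset=3, physical=[n,D,C,e,E], logical=[e,E,n,D,C]
After op 7 (replace(2, 'l')): offset=3, physical=[l,D,C,e,E], logical=[e,E,l,D,C]
After op 8 (rotate(+2)): offset=0, physical=[l,D,C,e,E], logical=[l,D,C,e,E]
After op 9 (swap(4, 2)): offset=0, physical=[l,D,E,e,C], logical=[l,D,E,e,C]
After op 10 (replace(4, 'g')): offset=0, physical=[l,D,E,e,g], logical=[l,D,E,e,g]
After op 11 (rotate(+3)): offset=3, physical=[l,D,E,e,g], logical=[e,g,l,D,E]
After op 12 (rotate(+2)): offset=0, physical=[l,D,E,e,g], logical=[l,D,E,e,g]

Answer: D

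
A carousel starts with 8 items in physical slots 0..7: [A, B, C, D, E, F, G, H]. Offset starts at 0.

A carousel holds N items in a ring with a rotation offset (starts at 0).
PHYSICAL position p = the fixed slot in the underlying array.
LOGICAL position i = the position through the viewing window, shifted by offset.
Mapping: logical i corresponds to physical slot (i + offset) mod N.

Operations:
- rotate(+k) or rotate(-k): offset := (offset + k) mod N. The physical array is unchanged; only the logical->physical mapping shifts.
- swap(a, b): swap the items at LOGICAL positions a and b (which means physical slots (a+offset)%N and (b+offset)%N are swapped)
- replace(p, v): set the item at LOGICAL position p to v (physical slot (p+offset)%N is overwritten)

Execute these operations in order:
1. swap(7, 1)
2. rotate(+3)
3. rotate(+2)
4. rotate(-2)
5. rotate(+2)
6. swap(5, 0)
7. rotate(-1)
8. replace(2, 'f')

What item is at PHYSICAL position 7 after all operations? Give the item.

Answer: B

Derivation:
After op 1 (swap(7, 1)): offset=0, physical=[A,H,C,D,E,F,G,B], logical=[A,H,C,D,E,F,G,B]
After op 2 (rotate(+3)): offset=3, physical=[A,H,C,D,E,F,G,B], logical=[D,E,F,G,B,A,H,C]
After op 3 (rotate(+2)): offset=5, physical=[A,H,C,D,E,F,G,B], logical=[F,G,B,A,H,C,D,E]
After op 4 (rotate(-2)): offset=3, physical=[A,H,C,D,E,F,G,B], logical=[D,E,F,G,B,A,H,C]
After op 5 (rotate(+2)): offset=5, physical=[A,H,C,D,E,F,G,B], logical=[F,G,B,A,H,C,D,E]
After op 6 (swap(5, 0)): offset=5, physical=[A,H,F,D,E,C,G,B], logical=[C,G,B,A,H,F,D,E]
After op 7 (rotate(-1)): offset=4, physical=[A,H,F,D,E,C,G,B], logical=[E,C,G,B,A,H,F,D]
After op 8 (replace(2, 'f')): offset=4, physical=[A,H,F,D,E,C,f,B], logical=[E,C,f,B,A,H,F,D]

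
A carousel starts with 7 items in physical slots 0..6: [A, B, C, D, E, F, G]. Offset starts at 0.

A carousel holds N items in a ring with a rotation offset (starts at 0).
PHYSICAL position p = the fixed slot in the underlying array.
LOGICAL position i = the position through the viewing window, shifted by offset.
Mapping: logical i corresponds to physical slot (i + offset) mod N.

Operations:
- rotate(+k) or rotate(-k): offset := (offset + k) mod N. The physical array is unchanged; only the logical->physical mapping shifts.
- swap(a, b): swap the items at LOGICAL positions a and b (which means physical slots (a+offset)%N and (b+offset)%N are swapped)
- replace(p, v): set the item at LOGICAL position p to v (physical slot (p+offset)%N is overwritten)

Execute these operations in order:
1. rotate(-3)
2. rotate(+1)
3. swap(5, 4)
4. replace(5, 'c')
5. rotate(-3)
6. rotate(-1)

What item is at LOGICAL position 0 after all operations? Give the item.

Answer: B

Derivation:
After op 1 (rotate(-3)): offset=4, physical=[A,B,C,D,E,F,G], logical=[E,F,G,A,B,C,D]
After op 2 (rotate(+1)): offset=5, physical=[A,B,C,D,E,F,G], logical=[F,G,A,B,C,D,E]
After op 3 (swap(5, 4)): offset=5, physical=[A,B,D,C,E,F,G], logical=[F,G,A,B,D,C,E]
After op 4 (replace(5, 'c')): offset=5, physical=[A,B,D,c,E,F,G], logical=[F,G,A,B,D,c,E]
After op 5 (rotate(-3)): offset=2, physical=[A,B,D,c,E,F,G], logical=[D,c,E,F,G,A,B]
After op 6 (rotate(-1)): offset=1, physical=[A,B,D,c,E,F,G], logical=[B,D,c,E,F,G,A]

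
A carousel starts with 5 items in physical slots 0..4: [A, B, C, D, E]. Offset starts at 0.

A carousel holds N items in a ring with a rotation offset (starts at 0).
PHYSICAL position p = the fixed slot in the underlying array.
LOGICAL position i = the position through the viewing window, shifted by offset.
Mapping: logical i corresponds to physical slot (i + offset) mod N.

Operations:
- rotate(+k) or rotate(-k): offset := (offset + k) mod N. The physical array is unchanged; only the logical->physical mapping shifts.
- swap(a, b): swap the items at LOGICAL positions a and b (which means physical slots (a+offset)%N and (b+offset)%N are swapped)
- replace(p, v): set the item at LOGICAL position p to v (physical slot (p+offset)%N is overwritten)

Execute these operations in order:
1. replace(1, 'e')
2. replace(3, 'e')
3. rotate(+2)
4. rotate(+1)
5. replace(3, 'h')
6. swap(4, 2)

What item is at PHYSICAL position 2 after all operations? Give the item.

Answer: A

Derivation:
After op 1 (replace(1, 'e')): offset=0, physical=[A,e,C,D,E], logical=[A,e,C,D,E]
After op 2 (replace(3, 'e')): offset=0, physical=[A,e,C,e,E], logical=[A,e,C,e,E]
After op 3 (rotate(+2)): offset=2, physical=[A,e,C,e,E], logical=[C,e,E,A,e]
After op 4 (rotate(+1)): offset=3, physical=[A,e,C,e,E], logical=[e,E,A,e,C]
After op 5 (replace(3, 'h')): offset=3, physical=[A,h,C,e,E], logical=[e,E,A,h,C]
After op 6 (swap(4, 2)): offset=3, physical=[C,h,A,e,E], logical=[e,E,C,h,A]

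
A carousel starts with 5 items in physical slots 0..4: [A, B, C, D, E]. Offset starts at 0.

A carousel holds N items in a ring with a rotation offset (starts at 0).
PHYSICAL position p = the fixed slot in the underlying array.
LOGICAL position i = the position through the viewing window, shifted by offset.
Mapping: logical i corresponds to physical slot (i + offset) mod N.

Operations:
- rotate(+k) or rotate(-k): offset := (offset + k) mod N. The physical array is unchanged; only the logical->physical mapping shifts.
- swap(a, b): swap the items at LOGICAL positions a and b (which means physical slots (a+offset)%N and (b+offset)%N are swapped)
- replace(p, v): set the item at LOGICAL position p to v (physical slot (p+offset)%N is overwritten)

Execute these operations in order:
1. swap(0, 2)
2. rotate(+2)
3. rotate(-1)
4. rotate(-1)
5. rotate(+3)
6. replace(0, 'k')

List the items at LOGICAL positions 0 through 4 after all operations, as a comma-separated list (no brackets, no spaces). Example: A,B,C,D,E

Answer: k,E,C,B,A

Derivation:
After op 1 (swap(0, 2)): offset=0, physical=[C,B,A,D,E], logical=[C,B,A,D,E]
After op 2 (rotate(+2)): offset=2, physical=[C,B,A,D,E], logical=[A,D,E,C,B]
After op 3 (rotate(-1)): offset=1, physical=[C,B,A,D,E], logical=[B,A,D,E,C]
After op 4 (rotate(-1)): offset=0, physical=[C,B,A,D,E], logical=[C,B,A,D,E]
After op 5 (rotate(+3)): offset=3, physical=[C,B,A,D,E], logical=[D,E,C,B,A]
After op 6 (replace(0, 'k')): offset=3, physical=[C,B,A,k,E], logical=[k,E,C,B,A]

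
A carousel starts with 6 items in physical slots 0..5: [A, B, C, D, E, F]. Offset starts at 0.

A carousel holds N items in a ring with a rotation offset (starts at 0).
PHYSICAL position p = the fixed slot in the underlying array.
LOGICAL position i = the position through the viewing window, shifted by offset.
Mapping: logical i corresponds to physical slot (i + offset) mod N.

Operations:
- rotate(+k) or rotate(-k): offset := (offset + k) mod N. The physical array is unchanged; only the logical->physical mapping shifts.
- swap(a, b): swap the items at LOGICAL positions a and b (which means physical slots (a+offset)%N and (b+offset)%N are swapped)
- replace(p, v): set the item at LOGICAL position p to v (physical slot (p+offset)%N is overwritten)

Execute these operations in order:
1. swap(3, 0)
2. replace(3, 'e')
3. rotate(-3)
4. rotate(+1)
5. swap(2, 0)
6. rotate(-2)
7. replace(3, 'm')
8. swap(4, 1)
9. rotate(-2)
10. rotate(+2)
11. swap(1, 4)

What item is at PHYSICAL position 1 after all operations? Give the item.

After op 1 (swap(3, 0)): offset=0, physical=[D,B,C,A,E,F], logical=[D,B,C,A,E,F]
After op 2 (replace(3, 'e')): offset=0, physical=[D,B,C,e,E,F], logical=[D,B,C,e,E,F]
After op 3 (rotate(-3)): offset=3, physical=[D,B,C,e,E,F], logical=[e,E,F,D,B,C]
After op 4 (rotate(+1)): offset=4, physical=[D,B,C,e,E,F], logical=[E,F,D,B,C,e]
After op 5 (swap(2, 0)): offset=4, physical=[E,B,C,e,D,F], logical=[D,F,E,B,C,e]
After op 6 (rotate(-2)): offset=2, physical=[E,B,C,e,D,F], logical=[C,e,D,F,E,B]
After op 7 (replace(3, 'm')): offset=2, physical=[E,B,C,e,D,m], logical=[C,e,D,m,E,B]
After op 8 (swap(4, 1)): offset=2, physical=[e,B,C,E,D,m], logical=[C,E,D,m,e,B]
After op 9 (rotate(-2)): offset=0, physical=[e,B,C,E,D,m], logical=[e,B,C,E,D,m]
After op 10 (rotate(+2)): offset=2, physical=[e,B,C,E,D,m], logical=[C,E,D,m,e,B]
After op 11 (swap(1, 4)): offset=2, physical=[E,B,C,e,D,m], logical=[C,e,D,m,E,B]

Answer: B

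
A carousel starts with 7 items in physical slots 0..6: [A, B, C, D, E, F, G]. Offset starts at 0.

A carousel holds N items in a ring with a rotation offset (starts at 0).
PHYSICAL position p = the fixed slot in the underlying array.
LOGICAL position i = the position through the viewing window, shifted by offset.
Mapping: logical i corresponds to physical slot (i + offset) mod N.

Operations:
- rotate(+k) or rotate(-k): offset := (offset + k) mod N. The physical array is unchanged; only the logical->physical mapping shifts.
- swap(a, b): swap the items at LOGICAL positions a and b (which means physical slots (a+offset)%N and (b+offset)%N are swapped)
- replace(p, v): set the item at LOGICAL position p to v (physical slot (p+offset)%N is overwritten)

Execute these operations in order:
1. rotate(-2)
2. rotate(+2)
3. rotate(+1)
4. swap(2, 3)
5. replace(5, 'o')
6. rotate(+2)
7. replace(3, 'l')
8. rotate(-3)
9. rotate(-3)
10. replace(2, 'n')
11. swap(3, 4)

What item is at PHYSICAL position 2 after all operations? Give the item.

Answer: C

Derivation:
After op 1 (rotate(-2)): offset=5, physical=[A,B,C,D,E,F,G], logical=[F,G,A,B,C,D,E]
After op 2 (rotate(+2)): offset=0, physical=[A,B,C,D,E,F,G], logical=[A,B,C,D,E,F,G]
After op 3 (rotate(+1)): offset=1, physical=[A,B,C,D,E,F,G], logical=[B,C,D,E,F,G,A]
After op 4 (swap(2, 3)): offset=1, physical=[A,B,C,E,D,F,G], logical=[B,C,E,D,F,G,A]
After op 5 (replace(5, 'o')): offset=1, physical=[A,B,C,E,D,F,o], logical=[B,C,E,D,F,o,A]
After op 6 (rotate(+2)): offset=3, physical=[A,B,C,E,D,F,o], logical=[E,D,F,o,A,B,C]
After op 7 (replace(3, 'l')): offset=3, physical=[A,B,C,E,D,F,l], logical=[E,D,F,l,A,B,C]
After op 8 (rotate(-3)): offset=0, physical=[A,B,C,E,D,F,l], logical=[A,B,C,E,D,F,l]
After op 9 (rotate(-3)): offset=4, physical=[A,B,C,E,D,F,l], logical=[D,F,l,A,B,C,E]
After op 10 (replace(2, 'n')): offset=4, physical=[A,B,C,E,D,F,n], logical=[D,F,n,A,B,C,E]
After op 11 (swap(3, 4)): offset=4, physical=[B,A,C,E,D,F,n], logical=[D,F,n,B,A,C,E]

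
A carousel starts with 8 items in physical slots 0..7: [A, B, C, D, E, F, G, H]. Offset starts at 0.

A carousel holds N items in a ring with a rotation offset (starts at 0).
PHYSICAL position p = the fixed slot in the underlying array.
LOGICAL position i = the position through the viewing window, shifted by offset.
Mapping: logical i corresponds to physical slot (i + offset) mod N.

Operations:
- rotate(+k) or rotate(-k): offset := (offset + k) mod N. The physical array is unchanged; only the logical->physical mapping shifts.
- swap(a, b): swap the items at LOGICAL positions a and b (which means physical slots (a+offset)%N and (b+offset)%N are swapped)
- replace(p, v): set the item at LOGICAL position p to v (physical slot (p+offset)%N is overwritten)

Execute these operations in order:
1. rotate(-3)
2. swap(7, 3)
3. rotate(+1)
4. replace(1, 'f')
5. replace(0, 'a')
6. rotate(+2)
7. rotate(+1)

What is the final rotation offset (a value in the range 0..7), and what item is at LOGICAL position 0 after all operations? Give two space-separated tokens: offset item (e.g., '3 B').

After op 1 (rotate(-3)): offset=5, physical=[A,B,C,D,E,F,G,H], logical=[F,G,H,A,B,C,D,E]
After op 2 (swap(7, 3)): offset=5, physical=[E,B,C,D,A,F,G,H], logical=[F,G,H,E,B,C,D,A]
After op 3 (rotate(+1)): offset=6, physical=[E,B,C,D,A,F,G,H], logical=[G,H,E,B,C,D,A,F]
After op 4 (replace(1, 'f')): offset=6, physical=[E,B,C,D,A,F,G,f], logical=[G,f,E,B,C,D,A,F]
After op 5 (replace(0, 'a')): offset=6, physical=[E,B,C,D,A,F,a,f], logical=[a,f,E,B,C,D,A,F]
After op 6 (rotate(+2)): offset=0, physical=[E,B,C,D,A,F,a,f], logical=[E,B,C,D,A,F,a,f]
After op 7 (rotate(+1)): offset=1, physical=[E,B,C,D,A,F,a,f], logical=[B,C,D,A,F,a,f,E]

Answer: 1 B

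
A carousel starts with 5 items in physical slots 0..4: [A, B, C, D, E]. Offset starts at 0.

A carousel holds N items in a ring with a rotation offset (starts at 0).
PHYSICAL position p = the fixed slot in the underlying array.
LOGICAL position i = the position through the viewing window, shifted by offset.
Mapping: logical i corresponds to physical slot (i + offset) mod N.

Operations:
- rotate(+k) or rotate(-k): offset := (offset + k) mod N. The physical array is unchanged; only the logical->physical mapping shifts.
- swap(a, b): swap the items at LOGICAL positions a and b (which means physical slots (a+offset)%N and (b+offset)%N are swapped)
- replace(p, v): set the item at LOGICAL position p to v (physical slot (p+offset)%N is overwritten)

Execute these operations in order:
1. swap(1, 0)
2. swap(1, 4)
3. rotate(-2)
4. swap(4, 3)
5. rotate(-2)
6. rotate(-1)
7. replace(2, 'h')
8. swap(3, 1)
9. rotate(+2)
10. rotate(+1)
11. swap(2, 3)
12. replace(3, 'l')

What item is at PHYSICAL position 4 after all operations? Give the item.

After op 1 (swap(1, 0)): offset=0, physical=[B,A,C,D,E], logical=[B,A,C,D,E]
After op 2 (swap(1, 4)): offset=0, physical=[B,E,C,D,A], logical=[B,E,C,D,A]
After op 3 (rotate(-2)): offset=3, physical=[B,E,C,D,A], logical=[D,A,B,E,C]
After op 4 (swap(4, 3)): offset=3, physical=[B,C,E,D,A], logical=[D,A,B,C,E]
After op 5 (rotate(-2)): offset=1, physical=[B,C,E,D,A], logical=[C,E,D,A,B]
After op 6 (rotate(-1)): offset=0, physical=[B,C,E,D,A], logical=[B,C,E,D,A]
After op 7 (replace(2, 'h')): offset=0, physical=[B,C,h,D,A], logical=[B,C,h,D,A]
After op 8 (swap(3, 1)): offset=0, physical=[B,D,h,C,A], logical=[B,D,h,C,A]
After op 9 (rotate(+2)): offset=2, physical=[B,D,h,C,A], logical=[h,C,A,B,D]
After op 10 (rotate(+1)): offset=3, physical=[B,D,h,C,A], logical=[C,A,B,D,h]
After op 11 (swap(2, 3)): offset=3, physical=[D,B,h,C,A], logical=[C,A,D,B,h]
After op 12 (replace(3, 'l')): offset=3, physical=[D,l,h,C,A], logical=[C,A,D,l,h]

Answer: A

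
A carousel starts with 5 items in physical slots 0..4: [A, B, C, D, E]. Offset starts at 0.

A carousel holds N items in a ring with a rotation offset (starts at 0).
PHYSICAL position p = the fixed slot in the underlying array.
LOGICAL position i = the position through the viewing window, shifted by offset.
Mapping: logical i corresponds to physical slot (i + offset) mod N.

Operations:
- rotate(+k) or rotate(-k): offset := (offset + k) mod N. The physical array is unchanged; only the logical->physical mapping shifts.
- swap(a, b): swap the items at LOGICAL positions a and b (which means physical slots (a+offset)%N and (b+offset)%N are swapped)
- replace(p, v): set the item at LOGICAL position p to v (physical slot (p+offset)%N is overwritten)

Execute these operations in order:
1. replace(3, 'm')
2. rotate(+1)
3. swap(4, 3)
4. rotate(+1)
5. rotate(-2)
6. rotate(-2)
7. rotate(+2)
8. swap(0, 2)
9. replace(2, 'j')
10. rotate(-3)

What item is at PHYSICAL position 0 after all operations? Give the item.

After op 1 (replace(3, 'm')): offset=0, physical=[A,B,C,m,E], logical=[A,B,C,m,E]
After op 2 (rotate(+1)): offset=1, physical=[A,B,C,m,E], logical=[B,C,m,E,A]
After op 3 (swap(4, 3)): offset=1, physical=[E,B,C,m,A], logical=[B,C,m,A,E]
After op 4 (rotate(+1)): offset=2, physical=[E,B,C,m,A], logical=[C,m,A,E,B]
After op 5 (rotate(-2)): offset=0, physical=[E,B,C,m,A], logical=[E,B,C,m,A]
After op 6 (rotate(-2)): offset=3, physical=[E,B,C,m,A], logical=[m,A,E,B,C]
After op 7 (rotate(+2)): offset=0, physical=[E,B,C,m,A], logical=[E,B,C,m,A]
After op 8 (swap(0, 2)): offset=0, physical=[C,B,E,m,A], logical=[C,B,E,m,A]
After op 9 (replace(2, 'j')): offset=0, physical=[C,B,j,m,A], logical=[C,B,j,m,A]
After op 10 (rotate(-3)): offset=2, physical=[C,B,j,m,A], logical=[j,m,A,C,B]

Answer: C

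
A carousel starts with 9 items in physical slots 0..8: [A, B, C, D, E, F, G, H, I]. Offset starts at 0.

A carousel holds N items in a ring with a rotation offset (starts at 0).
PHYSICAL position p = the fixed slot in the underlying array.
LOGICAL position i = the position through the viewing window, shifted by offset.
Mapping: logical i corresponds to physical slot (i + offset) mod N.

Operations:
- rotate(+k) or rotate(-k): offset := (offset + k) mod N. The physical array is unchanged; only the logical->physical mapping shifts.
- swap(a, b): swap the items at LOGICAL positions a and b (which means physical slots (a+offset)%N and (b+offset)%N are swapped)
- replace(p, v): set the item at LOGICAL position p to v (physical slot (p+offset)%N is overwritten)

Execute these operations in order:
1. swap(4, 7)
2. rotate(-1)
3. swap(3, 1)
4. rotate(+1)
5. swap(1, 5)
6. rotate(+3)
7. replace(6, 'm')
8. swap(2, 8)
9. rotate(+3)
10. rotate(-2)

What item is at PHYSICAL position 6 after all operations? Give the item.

Answer: G

Derivation:
After op 1 (swap(4, 7)): offset=0, physical=[A,B,C,D,H,F,G,E,I], logical=[A,B,C,D,H,F,G,E,I]
After op 2 (rotate(-1)): offset=8, physical=[A,B,C,D,H,F,G,E,I], logical=[I,A,B,C,D,H,F,G,E]
After op 3 (swap(3, 1)): offset=8, physical=[C,B,A,D,H,F,G,E,I], logical=[I,C,B,A,D,H,F,G,E]
After op 4 (rotate(+1)): offset=0, physical=[C,B,A,D,H,F,G,E,I], logical=[C,B,A,D,H,F,G,E,I]
After op 5 (swap(1, 5)): offset=0, physical=[C,F,A,D,H,B,G,E,I], logical=[C,F,A,D,H,B,G,E,I]
After op 6 (rotate(+3)): offset=3, physical=[C,F,A,D,H,B,G,E,I], logical=[D,H,B,G,E,I,C,F,A]
After op 7 (replace(6, 'm')): offset=3, physical=[m,F,A,D,H,B,G,E,I], logical=[D,H,B,G,E,I,m,F,A]
After op 8 (swap(2, 8)): offset=3, physical=[m,F,B,D,H,A,G,E,I], logical=[D,H,A,G,E,I,m,F,B]
After op 9 (rotate(+3)): offset=6, physical=[m,F,B,D,H,A,G,E,I], logical=[G,E,I,m,F,B,D,H,A]
After op 10 (rotate(-2)): offset=4, physical=[m,F,B,D,H,A,G,E,I], logical=[H,A,G,E,I,m,F,B,D]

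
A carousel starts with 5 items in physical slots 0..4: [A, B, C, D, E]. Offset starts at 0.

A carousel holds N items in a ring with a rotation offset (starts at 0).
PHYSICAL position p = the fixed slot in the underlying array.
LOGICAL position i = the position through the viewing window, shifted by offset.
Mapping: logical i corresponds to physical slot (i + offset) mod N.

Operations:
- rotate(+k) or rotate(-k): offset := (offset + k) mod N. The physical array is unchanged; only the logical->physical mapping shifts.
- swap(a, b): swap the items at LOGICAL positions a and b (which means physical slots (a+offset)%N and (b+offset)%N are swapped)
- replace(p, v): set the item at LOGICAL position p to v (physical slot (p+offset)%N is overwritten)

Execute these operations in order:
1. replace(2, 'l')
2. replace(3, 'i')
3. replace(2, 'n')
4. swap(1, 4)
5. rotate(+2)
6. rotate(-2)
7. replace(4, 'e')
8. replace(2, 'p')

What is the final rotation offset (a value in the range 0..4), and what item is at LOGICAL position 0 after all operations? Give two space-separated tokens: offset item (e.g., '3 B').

Answer: 0 A

Derivation:
After op 1 (replace(2, 'l')): offset=0, physical=[A,B,l,D,E], logical=[A,B,l,D,E]
After op 2 (replace(3, 'i')): offset=0, physical=[A,B,l,i,E], logical=[A,B,l,i,E]
After op 3 (replace(2, 'n')): offset=0, physical=[A,B,n,i,E], logical=[A,B,n,i,E]
After op 4 (swap(1, 4)): offset=0, physical=[A,E,n,i,B], logical=[A,E,n,i,B]
After op 5 (rotate(+2)): offset=2, physical=[A,E,n,i,B], logical=[n,i,B,A,E]
After op 6 (rotate(-2)): offset=0, physical=[A,E,n,i,B], logical=[A,E,n,i,B]
After op 7 (replace(4, 'e')): offset=0, physical=[A,E,n,i,e], logical=[A,E,n,i,e]
After op 8 (replace(2, 'p')): offset=0, physical=[A,E,p,i,e], logical=[A,E,p,i,e]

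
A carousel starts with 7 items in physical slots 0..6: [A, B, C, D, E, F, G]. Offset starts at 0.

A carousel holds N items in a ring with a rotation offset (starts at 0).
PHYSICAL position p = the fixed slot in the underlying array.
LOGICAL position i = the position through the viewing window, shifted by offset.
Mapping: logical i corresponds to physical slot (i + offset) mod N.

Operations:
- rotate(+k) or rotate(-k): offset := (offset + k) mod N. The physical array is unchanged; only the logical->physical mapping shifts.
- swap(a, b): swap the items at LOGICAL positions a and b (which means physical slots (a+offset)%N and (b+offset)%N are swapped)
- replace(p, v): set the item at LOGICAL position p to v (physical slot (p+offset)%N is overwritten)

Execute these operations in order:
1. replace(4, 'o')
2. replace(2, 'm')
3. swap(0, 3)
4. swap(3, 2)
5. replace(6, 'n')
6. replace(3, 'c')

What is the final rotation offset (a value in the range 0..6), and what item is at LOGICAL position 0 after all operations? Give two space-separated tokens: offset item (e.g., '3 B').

After op 1 (replace(4, 'o')): offset=0, physical=[A,B,C,D,o,F,G], logical=[A,B,C,D,o,F,G]
After op 2 (replace(2, 'm')): offset=0, physical=[A,B,m,D,o,F,G], logical=[A,B,m,D,o,F,G]
After op 3 (swap(0, 3)): offset=0, physical=[D,B,m,A,o,F,G], logical=[D,B,m,A,o,F,G]
After op 4 (swap(3, 2)): offset=0, physical=[D,B,A,m,o,F,G], logical=[D,B,A,m,o,F,G]
After op 5 (replace(6, 'n')): offset=0, physical=[D,B,A,m,o,F,n], logical=[D,B,A,m,o,F,n]
After op 6 (replace(3, 'c')): offset=0, physical=[D,B,A,c,o,F,n], logical=[D,B,A,c,o,F,n]

Answer: 0 D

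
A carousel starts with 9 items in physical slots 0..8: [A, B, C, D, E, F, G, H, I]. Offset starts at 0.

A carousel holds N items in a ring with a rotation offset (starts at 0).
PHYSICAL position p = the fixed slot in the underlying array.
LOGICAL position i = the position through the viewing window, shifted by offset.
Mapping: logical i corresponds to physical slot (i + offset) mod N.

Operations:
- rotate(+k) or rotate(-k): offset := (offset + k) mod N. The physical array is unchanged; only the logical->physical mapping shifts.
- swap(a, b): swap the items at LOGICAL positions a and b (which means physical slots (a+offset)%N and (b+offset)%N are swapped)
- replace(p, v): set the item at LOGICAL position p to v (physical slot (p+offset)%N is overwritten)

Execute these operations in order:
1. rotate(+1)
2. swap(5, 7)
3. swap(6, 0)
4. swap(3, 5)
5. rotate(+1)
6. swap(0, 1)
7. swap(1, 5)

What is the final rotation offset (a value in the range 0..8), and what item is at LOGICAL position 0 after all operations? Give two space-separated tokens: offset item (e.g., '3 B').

Answer: 2 D

Derivation:
After op 1 (rotate(+1)): offset=1, physical=[A,B,C,D,E,F,G,H,I], logical=[B,C,D,E,F,G,H,I,A]
After op 2 (swap(5, 7)): offset=1, physical=[A,B,C,D,E,F,I,H,G], logical=[B,C,D,E,F,I,H,G,A]
After op 3 (swap(6, 0)): offset=1, physical=[A,H,C,D,E,F,I,B,G], logical=[H,C,D,E,F,I,B,G,A]
After op 4 (swap(3, 5)): offset=1, physical=[A,H,C,D,I,F,E,B,G], logical=[H,C,D,I,F,E,B,G,A]
After op 5 (rotate(+1)): offset=2, physical=[A,H,C,D,I,F,E,B,G], logical=[C,D,I,F,E,B,G,A,H]
After op 6 (swap(0, 1)): offset=2, physical=[A,H,D,C,I,F,E,B,G], logical=[D,C,I,F,E,B,G,A,H]
After op 7 (swap(1, 5)): offset=2, physical=[A,H,D,B,I,F,E,C,G], logical=[D,B,I,F,E,C,G,A,H]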